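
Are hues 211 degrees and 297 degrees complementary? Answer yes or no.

no

Angular distance: |211 − 297| = 86 = 86°.
Complementary requires 180°.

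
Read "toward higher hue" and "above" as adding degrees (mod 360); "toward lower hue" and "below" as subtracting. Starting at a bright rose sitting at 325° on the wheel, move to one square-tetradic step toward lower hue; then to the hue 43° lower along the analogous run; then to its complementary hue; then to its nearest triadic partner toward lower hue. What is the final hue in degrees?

252°

−90° (square ↓): 325 − 90 = 235°
−43° (analog 43° ↓): 235 − 43 = 192°
+180° (complement): 192 + 180 = 372 → 372 − 360 = 12°
−120° (triadic ↓): 12 − 120 = -108 → -108 + 360 = 252°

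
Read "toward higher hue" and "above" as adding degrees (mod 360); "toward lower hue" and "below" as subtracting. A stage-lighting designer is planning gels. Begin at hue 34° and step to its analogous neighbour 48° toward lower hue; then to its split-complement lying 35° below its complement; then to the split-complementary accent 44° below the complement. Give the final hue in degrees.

analog 48° ↓ −48°: 34 − 48 = -14 → -14 + 360 = 346°
split-comp 35° ↓ +145°: 346 + 145 = 491 → 491 − 360 = 131°
split-comp 44° ↓ +136°: 131 + 136 = 267°

267°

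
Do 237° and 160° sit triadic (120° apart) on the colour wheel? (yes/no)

Angular distance: |237 − 160| = 77 = 77°.
Triadic (120° apart) requires 120°.

no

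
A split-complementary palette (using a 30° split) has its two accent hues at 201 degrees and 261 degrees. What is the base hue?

The accents sit 30° either side of the complement, so the complement is their short-arc midpoint on the wheel.
Short-arc midpoint of 201° and 261°: 231°.
Base is 180° from the complement: 231 − 180 = 51°

51°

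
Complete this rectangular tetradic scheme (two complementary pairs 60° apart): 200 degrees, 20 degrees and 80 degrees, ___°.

A rectangular tetradic uses two complementary pairs 60° apart: offsets 0°, 60°, 180°, 240°.
Among {20°, 80°, 200°}, 200° and 20° are a 180° pair.
The remaining hue 80° needs its own complement: 80 + 180 = 260°

260°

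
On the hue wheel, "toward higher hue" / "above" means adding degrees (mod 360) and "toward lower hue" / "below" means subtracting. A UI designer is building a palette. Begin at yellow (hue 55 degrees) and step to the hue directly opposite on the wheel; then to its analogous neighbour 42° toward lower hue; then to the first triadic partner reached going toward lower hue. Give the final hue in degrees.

complement +180°: 55 + 180 = 235°
analog 42° ↓ −42°: 235 − 42 = 193°
triadic ↓ −120°: 193 − 120 = 73°

73°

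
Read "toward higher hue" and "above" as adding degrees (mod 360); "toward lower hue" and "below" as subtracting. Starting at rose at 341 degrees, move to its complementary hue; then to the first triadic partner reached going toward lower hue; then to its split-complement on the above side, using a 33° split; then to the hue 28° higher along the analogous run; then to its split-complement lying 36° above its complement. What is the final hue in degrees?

138°

341 + 180 = 521 → 521 − 360 = 161°   (complement)
161 − 120 = 41°   (triadic ↓)
41 + 213 = 254°   (split-comp 33° ↑)
254 + 28 = 282°   (analog 28° ↑)
282 + 216 = 498 → 498 − 360 = 138°   (split-comp 36° ↑)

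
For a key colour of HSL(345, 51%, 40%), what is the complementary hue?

The complement sits 180° across the wheel.
345 + 180 = 525 → 525 − 360 = 165°

165°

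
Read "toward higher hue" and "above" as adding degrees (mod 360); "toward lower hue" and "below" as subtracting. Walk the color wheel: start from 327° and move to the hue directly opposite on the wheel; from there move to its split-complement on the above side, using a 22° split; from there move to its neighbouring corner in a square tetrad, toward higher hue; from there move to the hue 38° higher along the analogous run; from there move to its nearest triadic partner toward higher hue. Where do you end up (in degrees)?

237°

327 + 180 = 507 → 507 − 360 = 147°   (complement)
147 + 202 = 349°   (split-comp 22° ↑)
349 + 90 = 439 → 439 − 360 = 79°   (square ↑)
79 + 38 = 117°   (analog 38° ↑)
117 + 120 = 237°   (triadic ↑)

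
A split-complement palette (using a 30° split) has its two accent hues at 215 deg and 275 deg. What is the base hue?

65°

The accents sit 30° either side of the complement, so the complement is their short-arc midpoint on the wheel.
Short-arc midpoint of 215° and 275°: 245°.
Base is 180° from the complement: 245 − 180 = 65°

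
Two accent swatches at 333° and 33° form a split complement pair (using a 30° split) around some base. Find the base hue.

The accents sit 30° either side of the complement, so the complement is their short-arc midpoint on the wheel.
Short-arc midpoint of 333° and 33°: 3°.
Base is 180° from the complement: 3 − 180 = -177 → -177 + 360 = 183°

183°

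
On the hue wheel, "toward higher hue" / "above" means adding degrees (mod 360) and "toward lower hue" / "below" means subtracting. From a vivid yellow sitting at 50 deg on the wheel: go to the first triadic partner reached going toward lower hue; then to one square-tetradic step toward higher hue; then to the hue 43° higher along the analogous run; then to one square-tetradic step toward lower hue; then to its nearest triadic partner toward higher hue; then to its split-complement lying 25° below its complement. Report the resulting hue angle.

−120° (triadic ↓): 50 − 120 = -70 → -70 + 360 = 290°
+90° (square ↑): 290 + 90 = 380 → 380 − 360 = 20°
+43° (analog 43° ↑): 20 + 43 = 63°
−90° (square ↓): 63 − 90 = -27 → -27 + 360 = 333°
+120° (triadic ↑): 333 + 120 = 453 → 453 − 360 = 93°
+155° (split-comp 25° ↓): 93 + 155 = 248°

248°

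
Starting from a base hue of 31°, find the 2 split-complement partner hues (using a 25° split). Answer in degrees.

Split-complementary hues sit 25° either side of the complement.
Complement of 31°: 31 + 180 = 211°
211 − 25 = 186°
211 + 25 = 236°

186° and 236°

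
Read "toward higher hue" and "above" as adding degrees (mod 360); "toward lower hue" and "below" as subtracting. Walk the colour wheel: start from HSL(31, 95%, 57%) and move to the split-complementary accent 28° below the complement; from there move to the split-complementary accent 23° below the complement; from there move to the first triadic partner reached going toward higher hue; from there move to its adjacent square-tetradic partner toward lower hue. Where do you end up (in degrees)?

10°

+152° (split-comp 28° ↓): 31 + 152 = 183°
+157° (split-comp 23° ↓): 183 + 157 = 340°
+120° (triadic ↑): 340 + 120 = 460 → 460 − 360 = 100°
−90° (square ↓): 100 − 90 = 10°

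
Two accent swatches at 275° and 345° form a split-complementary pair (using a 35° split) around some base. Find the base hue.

The accents sit 35° either side of the complement, so the complement is their short-arc midpoint on the wheel.
Short-arc midpoint of 275° and 345°: 310°.
Base is 180° from the complement: 310 − 180 = 130°

130°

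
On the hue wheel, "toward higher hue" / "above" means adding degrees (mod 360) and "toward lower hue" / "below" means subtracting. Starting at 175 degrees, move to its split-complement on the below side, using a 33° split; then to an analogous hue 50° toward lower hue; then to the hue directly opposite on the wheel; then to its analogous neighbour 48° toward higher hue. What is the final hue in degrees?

split-comp 33° ↓ +147°: 175 + 147 = 322°
analog 50° ↓ −50°: 322 − 50 = 272°
complement +180°: 272 + 180 = 452 → 452 − 360 = 92°
analog 48° ↑ +48°: 92 + 48 = 140°

140°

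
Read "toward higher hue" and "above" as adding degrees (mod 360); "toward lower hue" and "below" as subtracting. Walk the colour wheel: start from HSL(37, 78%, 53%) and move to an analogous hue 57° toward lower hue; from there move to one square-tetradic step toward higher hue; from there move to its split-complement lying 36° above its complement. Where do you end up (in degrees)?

analog 57° ↓ −57°: 37 − 57 = -20 → -20 + 360 = 340°
square ↑ +90°: 340 + 90 = 430 → 430 − 360 = 70°
split-comp 36° ↑ +216°: 70 + 216 = 286°

286°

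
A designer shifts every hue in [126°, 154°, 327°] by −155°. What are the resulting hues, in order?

331°, 359°, 172°

126 − 155 = -29 → -29 + 360 = 331°
154 − 155 = -1 → -1 + 360 = 359°
327 − 155 = 172°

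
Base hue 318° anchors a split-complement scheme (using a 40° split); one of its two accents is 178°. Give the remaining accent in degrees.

98°

Split-complementary hues sit 40° either side of the complement.
Complement of the base 318°: 318 + 180 = 498 → 498 − 360 = 138°
The given accent 178° is 40° one side of 138°; the other accent sits 40° the other side: 138 − 40 = 98°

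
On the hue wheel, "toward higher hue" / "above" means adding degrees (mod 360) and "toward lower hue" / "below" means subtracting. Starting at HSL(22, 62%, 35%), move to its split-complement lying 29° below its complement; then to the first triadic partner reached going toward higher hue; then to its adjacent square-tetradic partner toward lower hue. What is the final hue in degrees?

203°

22 + 151 = 173°   (split-comp 29° ↓)
173 + 120 = 293°   (triadic ↑)
293 − 90 = 203°   (square ↓)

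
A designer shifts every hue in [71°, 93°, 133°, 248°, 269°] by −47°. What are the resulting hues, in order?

24°, 46°, 86°, 201°, 222°

71 − 47 = 24°
93 − 47 = 46°
133 − 47 = 86°
248 − 47 = 201°
269 − 47 = 222°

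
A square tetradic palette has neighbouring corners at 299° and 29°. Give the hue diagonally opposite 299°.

A square tetradic scheme places four hues 90° apart; opposite corners are 180° apart.
299 + 180 = 479 → 479 − 360 = 119°

119°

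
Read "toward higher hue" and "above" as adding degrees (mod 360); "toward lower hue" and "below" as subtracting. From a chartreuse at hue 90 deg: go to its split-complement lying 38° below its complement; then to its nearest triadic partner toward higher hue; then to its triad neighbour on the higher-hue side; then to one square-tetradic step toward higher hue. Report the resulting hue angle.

202°

split-comp 38° ↓ +142°: 90 + 142 = 232°
triadic ↑ +120°: 232 + 120 = 352°
triadic ↑ +120°: 352 + 120 = 472 → 472 − 360 = 112°
square ↑ +90°: 112 + 90 = 202°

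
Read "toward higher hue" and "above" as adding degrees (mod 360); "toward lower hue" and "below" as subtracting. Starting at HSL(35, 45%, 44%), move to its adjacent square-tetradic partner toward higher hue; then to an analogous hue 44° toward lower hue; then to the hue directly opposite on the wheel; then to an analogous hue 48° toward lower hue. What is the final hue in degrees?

213°

square ↑ +90°: 35 + 90 = 125°
analog 44° ↓ −44°: 125 − 44 = 81°
complement +180°: 81 + 180 = 261°
analog 48° ↓ −48°: 261 − 48 = 213°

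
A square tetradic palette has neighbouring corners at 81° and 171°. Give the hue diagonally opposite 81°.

A square tetradic scheme places four hues 90° apart; opposite corners are 180° apart.
81 + 180 = 261°

261°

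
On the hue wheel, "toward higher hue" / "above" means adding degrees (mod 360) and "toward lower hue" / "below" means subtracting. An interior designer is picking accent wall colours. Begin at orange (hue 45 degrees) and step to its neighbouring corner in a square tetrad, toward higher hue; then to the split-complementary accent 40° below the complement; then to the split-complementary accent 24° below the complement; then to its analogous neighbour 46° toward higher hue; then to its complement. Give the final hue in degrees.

297°

+90° (square ↑): 45 + 90 = 135°
+140° (split-comp 40° ↓): 135 + 140 = 275°
+156° (split-comp 24° ↓): 275 + 156 = 431 → 431 − 360 = 71°
+46° (analog 46° ↑): 71 + 46 = 117°
+180° (complement): 117 + 180 = 297°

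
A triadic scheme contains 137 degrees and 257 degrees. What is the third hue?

A triad spaces three hues 120° apart.
The full set is {17°, 137°, 257°}.

17°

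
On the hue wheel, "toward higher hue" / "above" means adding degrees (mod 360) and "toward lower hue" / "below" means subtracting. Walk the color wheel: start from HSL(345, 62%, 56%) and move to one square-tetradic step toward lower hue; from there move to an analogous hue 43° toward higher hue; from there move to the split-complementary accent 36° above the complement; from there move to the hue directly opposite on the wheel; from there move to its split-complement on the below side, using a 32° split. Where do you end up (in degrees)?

345 − 90 = 255°   (square ↓)
255 + 43 = 298°   (analog 43° ↑)
298 + 216 = 514 → 514 − 360 = 154°   (split-comp 36° ↑)
154 + 180 = 334°   (complement)
334 + 148 = 482 → 482 − 360 = 122°   (split-comp 32° ↓)

122°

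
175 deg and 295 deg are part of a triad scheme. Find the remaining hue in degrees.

A triad places three hues 120° apart.
The full set through 175° is {55°, 175°, 295°}.
Given {175°, 295°}, the missing hue is 55°.

55°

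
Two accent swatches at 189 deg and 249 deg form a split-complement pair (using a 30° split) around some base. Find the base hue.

39°

The accents sit 30° either side of the complement, so the complement is their short-arc midpoint on the wheel.
Short-arc midpoint of 189° and 249°: 219°.
Base is 180° from the complement: 219 − 180 = 39°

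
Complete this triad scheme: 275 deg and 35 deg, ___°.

155°

A triad places three hues 120° apart.
The full set through 35° is {35°, 155°, 275°}.
Given {35°, 275°}, the missing hue is 155°.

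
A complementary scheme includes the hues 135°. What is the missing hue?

The complement sits 180° across the wheel.
The full set through 135° is {135°, 315°}.
Given {135°}, the missing hue is 315°.

315°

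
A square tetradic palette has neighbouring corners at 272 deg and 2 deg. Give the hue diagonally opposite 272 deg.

A square tetradic scheme places four hues 90° apart; opposite corners are 180° apart.
272 + 180 = 452 → 452 − 360 = 92°

92°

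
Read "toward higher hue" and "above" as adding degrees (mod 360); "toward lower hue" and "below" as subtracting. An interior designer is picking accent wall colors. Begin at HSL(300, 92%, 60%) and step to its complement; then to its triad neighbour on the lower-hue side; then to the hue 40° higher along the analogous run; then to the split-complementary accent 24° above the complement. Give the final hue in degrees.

+180° (complement): 300 + 180 = 480 → 480 − 360 = 120°
−120° (triadic ↓): 120 − 120 = 0°
+40° (analog 40° ↑): 0 + 40 = 40°
+204° (split-comp 24° ↑): 40 + 204 = 244°

244°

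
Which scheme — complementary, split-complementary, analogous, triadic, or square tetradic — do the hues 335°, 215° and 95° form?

Sort the hues: 95°, 215°, 335°.
Successive gaps around the wheel: 120°, 120°, 120°.
Three hues equally spaced 120° apart form a triad.

triadic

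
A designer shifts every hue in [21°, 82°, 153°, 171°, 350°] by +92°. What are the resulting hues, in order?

21 + 92 = 113°
82 + 92 = 174°
153 + 92 = 245°
171 + 92 = 263°
350 + 92 = 442 → 442 − 360 = 82°

113°, 174°, 245°, 263°, 82°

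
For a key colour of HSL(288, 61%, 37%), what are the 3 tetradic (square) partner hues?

288 + 90 = 378 → 378 − 360 = 18°
288 + 180 = 468 → 468 − 360 = 108°
288 + 270 = 558 → 558 − 360 = 198°

18°, 108°, and 198°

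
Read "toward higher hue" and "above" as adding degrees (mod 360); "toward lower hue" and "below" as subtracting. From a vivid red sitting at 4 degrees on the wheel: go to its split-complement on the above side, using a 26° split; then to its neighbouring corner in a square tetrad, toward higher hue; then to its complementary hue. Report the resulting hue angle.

split-comp 26° ↑ +206°: 4 + 206 = 210°
square ↑ +90°: 210 + 90 = 300°
complement +180°: 300 + 180 = 480 → 480 − 360 = 120°

120°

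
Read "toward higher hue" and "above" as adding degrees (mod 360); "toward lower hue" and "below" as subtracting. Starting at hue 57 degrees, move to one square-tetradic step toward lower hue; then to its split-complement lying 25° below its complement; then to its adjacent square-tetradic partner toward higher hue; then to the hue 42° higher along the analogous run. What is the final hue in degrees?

254°

−90° (square ↓): 57 − 90 = -33 → -33 + 360 = 327°
+155° (split-comp 25° ↓): 327 + 155 = 482 → 482 − 360 = 122°
+90° (square ↑): 122 + 90 = 212°
+42° (analog 42° ↑): 212 + 42 = 254°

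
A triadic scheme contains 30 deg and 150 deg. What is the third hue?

A triad spaces three hues 120° apart.
The full set is {30°, 150°, 270°}.

270°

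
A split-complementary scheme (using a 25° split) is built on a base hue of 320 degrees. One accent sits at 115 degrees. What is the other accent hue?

165°

Split-complementary hues sit 25° either side of the complement.
Complement of the base 320°: 320 + 180 = 500 → 500 − 360 = 140°
The given accent 115° is 25° one side of 140°; the other accent sits 25° the other side: 140 + 25 = 165°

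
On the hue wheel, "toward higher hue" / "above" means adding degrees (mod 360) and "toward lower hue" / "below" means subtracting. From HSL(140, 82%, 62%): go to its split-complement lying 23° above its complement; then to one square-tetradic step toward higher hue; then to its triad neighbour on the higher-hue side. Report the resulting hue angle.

+203° (split-comp 23° ↑): 140 + 203 = 343°
+90° (square ↑): 343 + 90 = 433 → 433 − 360 = 73°
+120° (triadic ↑): 73 + 120 = 193°

193°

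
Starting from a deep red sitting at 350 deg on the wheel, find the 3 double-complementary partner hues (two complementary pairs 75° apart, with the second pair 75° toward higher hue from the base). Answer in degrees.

65°, 170°, 245°

A rectangular tetradic uses two complementary pairs 75° apart: offsets 0°, 75°, 180°, 255°.
350 + 75 = 425 → 425 − 360 = 65°
350 + 180 = 530 → 530 − 360 = 170°
350 + 255 = 605 → 605 − 360 = 245°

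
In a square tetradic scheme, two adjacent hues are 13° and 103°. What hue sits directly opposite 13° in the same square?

A square tetradic scheme places four hues 90° apart; opposite corners are 180° apart.
13 + 180 = 193°

193°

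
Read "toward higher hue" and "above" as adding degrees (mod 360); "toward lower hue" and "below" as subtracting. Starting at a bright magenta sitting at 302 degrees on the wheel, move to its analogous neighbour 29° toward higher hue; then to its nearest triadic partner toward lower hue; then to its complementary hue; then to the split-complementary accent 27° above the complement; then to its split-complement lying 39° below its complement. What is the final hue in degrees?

302 + 29 = 331°   (analog 29° ↑)
331 − 120 = 211°   (triadic ↓)
211 + 180 = 391 → 391 − 360 = 31°   (complement)
31 + 207 = 238°   (split-comp 27° ↑)
238 + 141 = 379 → 379 − 360 = 19°   (split-comp 39° ↓)

19°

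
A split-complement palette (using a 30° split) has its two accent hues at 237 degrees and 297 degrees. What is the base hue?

The accents sit 30° either side of the complement, so the complement is their short-arc midpoint on the wheel.
Short-arc midpoint of 237° and 297°: 267°.
Base is 180° from the complement: 267 − 180 = 87°

87°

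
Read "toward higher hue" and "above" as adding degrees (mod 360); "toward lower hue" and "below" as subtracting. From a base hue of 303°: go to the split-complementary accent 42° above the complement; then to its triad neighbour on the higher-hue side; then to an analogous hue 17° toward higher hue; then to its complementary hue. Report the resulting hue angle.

122°

split-comp 42° ↑ +222°: 303 + 222 = 525 → 525 − 360 = 165°
triadic ↑ +120°: 165 + 120 = 285°
analog 17° ↑ +17°: 285 + 17 = 302°
complement +180°: 302 + 180 = 482 → 482 − 360 = 122°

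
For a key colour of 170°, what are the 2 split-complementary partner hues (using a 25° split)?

Split-complementary hues sit 25° either side of the complement.
Complement of 170°: 170 + 180 = 350°
350 − 25 = 325°
350 + 25 = 375 → 375 − 360 = 15°

325° and 15°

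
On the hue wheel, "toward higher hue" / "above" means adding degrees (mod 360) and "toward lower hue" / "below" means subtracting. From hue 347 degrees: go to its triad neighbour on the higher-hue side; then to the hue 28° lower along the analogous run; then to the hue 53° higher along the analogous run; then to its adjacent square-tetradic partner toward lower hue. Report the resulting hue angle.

triadic ↑ +120°: 347 + 120 = 467 → 467 − 360 = 107°
analog 28° ↓ −28°: 107 − 28 = 79°
analog 53° ↑ +53°: 79 + 53 = 132°
square ↓ −90°: 132 − 90 = 42°

42°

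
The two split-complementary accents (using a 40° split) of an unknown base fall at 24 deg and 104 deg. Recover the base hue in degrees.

The accents sit 40° either side of the complement, so the complement is their short-arc midpoint on the wheel.
Short-arc midpoint of 24° and 104°: 64°.
Base is 180° from the complement: 64 − 180 = -116 → -116 + 360 = 244°

244°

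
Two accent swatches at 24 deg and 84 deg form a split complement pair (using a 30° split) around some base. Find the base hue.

The accents sit 30° either side of the complement, so the complement is their short-arc midpoint on the wheel.
Short-arc midpoint of 24° and 84°: 54°.
Base is 180° from the complement: 54 − 180 = -126 → -126 + 360 = 234°

234°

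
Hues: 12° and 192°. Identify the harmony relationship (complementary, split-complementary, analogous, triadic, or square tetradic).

Sort the hues: 12°, 192°.
Successive gaps around the wheel: 180°, 180°.
Two hues 180° apart are complementary.

complementary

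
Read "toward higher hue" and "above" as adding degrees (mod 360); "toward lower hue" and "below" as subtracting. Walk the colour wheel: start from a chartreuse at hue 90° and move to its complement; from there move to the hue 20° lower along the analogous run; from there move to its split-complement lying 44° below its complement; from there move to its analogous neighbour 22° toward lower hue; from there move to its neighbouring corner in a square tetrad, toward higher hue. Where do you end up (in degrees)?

94°

90 + 180 = 270°   (complement)
270 − 20 = 250°   (analog 20° ↓)
250 + 136 = 386 → 386 − 360 = 26°   (split-comp 44° ↓)
26 − 22 = 4°   (analog 22° ↓)
4 + 90 = 94°   (square ↑)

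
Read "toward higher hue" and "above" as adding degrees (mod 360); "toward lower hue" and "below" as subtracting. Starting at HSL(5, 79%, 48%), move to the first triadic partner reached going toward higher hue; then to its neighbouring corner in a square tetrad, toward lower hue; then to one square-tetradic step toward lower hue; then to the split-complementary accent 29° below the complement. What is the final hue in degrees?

96°

+120° (triadic ↑): 5 + 120 = 125°
−90° (square ↓): 125 − 90 = 35°
−90° (square ↓): 35 − 90 = -55 → -55 + 360 = 305°
+151° (split-comp 29° ↓): 305 + 151 = 456 → 456 − 360 = 96°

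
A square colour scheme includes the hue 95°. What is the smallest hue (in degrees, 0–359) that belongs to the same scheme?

A square tetradic scheme places four hues every 90°.
The full set through 95° is {5°, 95°, 185°, 275°}.

5°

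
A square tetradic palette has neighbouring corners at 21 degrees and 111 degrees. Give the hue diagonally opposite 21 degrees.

201°

A square tetradic scheme places four hues 90° apart; opposite corners are 180° apart.
21 + 180 = 201°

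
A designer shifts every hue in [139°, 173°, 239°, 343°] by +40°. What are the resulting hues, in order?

139 + 40 = 179°
173 + 40 = 213°
239 + 40 = 279°
343 + 40 = 383 → 383 − 360 = 23°

179°, 213°, 279°, 23°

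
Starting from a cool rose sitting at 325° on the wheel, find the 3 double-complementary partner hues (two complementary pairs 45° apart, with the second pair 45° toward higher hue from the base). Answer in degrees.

A rectangular tetradic uses two complementary pairs 45° apart: offsets 0°, 45°, 180°, 225°.
325 + 45 = 370 → 370 − 360 = 10°
325 + 180 = 505 → 505 − 360 = 145°
325 + 225 = 550 → 550 − 360 = 190°

10°, 145°, 190°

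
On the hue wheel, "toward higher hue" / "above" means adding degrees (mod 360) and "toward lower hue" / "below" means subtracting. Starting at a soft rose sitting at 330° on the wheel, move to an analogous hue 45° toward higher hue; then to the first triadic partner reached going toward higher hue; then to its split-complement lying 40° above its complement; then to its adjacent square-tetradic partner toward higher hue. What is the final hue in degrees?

85°

+45° (analog 45° ↑): 330 + 45 = 375 → 375 − 360 = 15°
+120° (triadic ↑): 15 + 120 = 135°
+220° (split-comp 40° ↑): 135 + 220 = 355°
+90° (square ↑): 355 + 90 = 445 → 445 − 360 = 85°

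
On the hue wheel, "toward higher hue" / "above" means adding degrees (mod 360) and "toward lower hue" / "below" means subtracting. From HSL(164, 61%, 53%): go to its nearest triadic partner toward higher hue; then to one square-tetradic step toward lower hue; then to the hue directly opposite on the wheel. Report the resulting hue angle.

+120° (triadic ↑): 164 + 120 = 284°
−90° (square ↓): 284 − 90 = 194°
+180° (complement): 194 + 180 = 374 → 374 − 360 = 14°

14°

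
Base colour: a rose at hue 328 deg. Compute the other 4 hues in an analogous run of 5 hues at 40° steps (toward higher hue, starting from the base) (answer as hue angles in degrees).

8°, 48°, 88°, and 128°

Analogous hues sit every 40° along the wheel.
328 + 40 = 368 → 368 − 360 = 8°
328 + 80 = 408 → 408 − 360 = 48°
328 + 120 = 448 → 448 − 360 = 88°
328 + 160 = 488 → 488 − 360 = 128°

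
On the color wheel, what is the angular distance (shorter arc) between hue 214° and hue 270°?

56°

|214 − 270| = 56.
56 ≤ 180, so the shorter arc is 56°.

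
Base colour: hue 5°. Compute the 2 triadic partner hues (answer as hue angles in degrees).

125° and 245°

5 + 120 = 125°
5 + 240 = 245°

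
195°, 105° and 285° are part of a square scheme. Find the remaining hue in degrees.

A square tetradic scheme places four hues every 90°.
The full set through 105° is {15°, 105°, 195°, 285°}.
Given {105°, 195°, 285°}, the missing hue is 15°.

15°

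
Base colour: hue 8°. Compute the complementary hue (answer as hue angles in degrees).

188°

The complement sits 180° across the wheel.
8 + 180 = 188°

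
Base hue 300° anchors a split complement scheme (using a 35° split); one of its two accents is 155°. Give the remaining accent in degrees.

85°

Split-complementary hues sit 35° either side of the complement.
Complement of the base 300°: 300 + 180 = 480 → 480 − 360 = 120°
The given accent 155° is 35° one side of 120°; the other accent sits 35° the other side: 120 − 35 = 85°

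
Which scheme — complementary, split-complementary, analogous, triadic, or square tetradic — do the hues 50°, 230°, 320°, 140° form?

Sort the hues: 50°, 140°, 230°, 320°.
Successive gaps around the wheel: 90°, 90°, 90°, 90°.
Four hues every 90° form a square tetradic scheme.

square tetradic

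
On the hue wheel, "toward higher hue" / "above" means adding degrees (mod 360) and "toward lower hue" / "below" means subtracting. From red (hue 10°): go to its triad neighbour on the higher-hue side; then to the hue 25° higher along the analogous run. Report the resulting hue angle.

+120° (triadic ↑): 10 + 120 = 130°
+25° (analog 25° ↑): 130 + 25 = 155°

155°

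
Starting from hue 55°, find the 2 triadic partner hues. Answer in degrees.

55 + 120 = 175°
55 + 240 = 295°

175° and 295°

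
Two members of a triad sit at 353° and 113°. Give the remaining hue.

233°

A triad spaces three hues 120° apart.
The full set is {113°, 233°, 353°}.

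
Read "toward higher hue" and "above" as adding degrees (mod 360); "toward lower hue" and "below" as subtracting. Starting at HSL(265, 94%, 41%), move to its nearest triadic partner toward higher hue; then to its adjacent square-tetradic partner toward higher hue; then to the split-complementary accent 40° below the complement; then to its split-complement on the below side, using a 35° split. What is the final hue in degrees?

triadic ↑ +120°: 265 + 120 = 385 → 385 − 360 = 25°
square ↑ +90°: 25 + 90 = 115°
split-comp 40° ↓ +140°: 115 + 140 = 255°
split-comp 35° ↓ +145°: 255 + 145 = 400 → 400 − 360 = 40°

40°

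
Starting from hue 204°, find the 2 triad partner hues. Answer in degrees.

A triad places three hues 120° apart.
204 + 120 = 324°
204 + 240 = 444 → 444 − 360 = 84°

324° and 84°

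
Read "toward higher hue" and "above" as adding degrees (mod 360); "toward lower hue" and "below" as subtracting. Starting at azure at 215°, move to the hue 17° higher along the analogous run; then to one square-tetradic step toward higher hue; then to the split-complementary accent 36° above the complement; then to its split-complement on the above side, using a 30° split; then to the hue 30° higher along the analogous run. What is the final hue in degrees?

58°

analog 17° ↑ +17°: 215 + 17 = 232°
square ↑ +90°: 232 + 90 = 322°
split-comp 36° ↑ +216°: 322 + 216 = 538 → 538 − 360 = 178°
split-comp 30° ↑ +210°: 178 + 210 = 388 → 388 − 360 = 28°
analog 30° ↑ +30°: 28 + 30 = 58°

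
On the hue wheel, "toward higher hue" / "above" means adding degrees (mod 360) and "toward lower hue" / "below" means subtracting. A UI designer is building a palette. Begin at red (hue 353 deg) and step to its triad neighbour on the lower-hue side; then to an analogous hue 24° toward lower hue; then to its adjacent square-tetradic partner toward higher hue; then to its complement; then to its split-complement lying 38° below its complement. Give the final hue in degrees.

−120° (triadic ↓): 353 − 120 = 233°
−24° (analog 24° ↓): 233 − 24 = 209°
+90° (square ↑): 209 + 90 = 299°
+180° (complement): 299 + 180 = 479 → 479 − 360 = 119°
+142° (split-comp 38° ↓): 119 + 142 = 261°

261°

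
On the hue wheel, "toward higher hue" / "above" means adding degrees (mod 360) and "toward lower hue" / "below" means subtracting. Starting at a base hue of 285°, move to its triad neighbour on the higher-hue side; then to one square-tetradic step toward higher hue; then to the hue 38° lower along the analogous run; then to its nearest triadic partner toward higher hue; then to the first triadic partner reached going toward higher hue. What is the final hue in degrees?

337°

285 + 120 = 405 → 405 − 360 = 45°   (triadic ↑)
45 + 90 = 135°   (square ↑)
135 − 38 = 97°   (analog 38° ↓)
97 + 120 = 217°   (triadic ↑)
217 + 120 = 337°   (triadic ↑)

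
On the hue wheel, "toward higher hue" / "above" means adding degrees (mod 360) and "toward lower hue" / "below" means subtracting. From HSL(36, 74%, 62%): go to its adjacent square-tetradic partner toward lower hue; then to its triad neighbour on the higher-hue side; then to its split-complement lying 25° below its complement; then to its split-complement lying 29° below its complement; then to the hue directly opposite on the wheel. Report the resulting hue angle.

−90° (square ↓): 36 − 90 = -54 → -54 + 360 = 306°
+120° (triadic ↑): 306 + 120 = 426 → 426 − 360 = 66°
+155° (split-comp 25° ↓): 66 + 155 = 221°
+151° (split-comp 29° ↓): 221 + 151 = 372 → 372 − 360 = 12°
+180° (complement): 12 + 180 = 192°

192°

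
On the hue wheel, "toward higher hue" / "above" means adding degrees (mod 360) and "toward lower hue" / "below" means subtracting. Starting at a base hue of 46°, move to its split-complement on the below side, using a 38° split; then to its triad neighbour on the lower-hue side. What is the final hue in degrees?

+142° (split-comp 38° ↓): 46 + 142 = 188°
−120° (triadic ↓): 188 − 120 = 68°

68°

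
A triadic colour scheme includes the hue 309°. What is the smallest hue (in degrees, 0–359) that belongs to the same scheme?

69°

A triad places three hues 120° apart.
The full set through 309° is {69°, 189°, 309°}.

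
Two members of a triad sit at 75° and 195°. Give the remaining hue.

A triad spaces three hues 120° apart.
The full set is {75°, 195°, 315°}.

315°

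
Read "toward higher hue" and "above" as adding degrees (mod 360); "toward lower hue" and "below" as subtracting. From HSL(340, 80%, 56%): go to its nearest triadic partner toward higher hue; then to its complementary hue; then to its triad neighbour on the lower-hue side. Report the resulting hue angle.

160°

+120° (triadic ↑): 340 + 120 = 460 → 460 − 360 = 100°
+180° (complement): 100 + 180 = 280°
−120° (triadic ↓): 280 − 120 = 160°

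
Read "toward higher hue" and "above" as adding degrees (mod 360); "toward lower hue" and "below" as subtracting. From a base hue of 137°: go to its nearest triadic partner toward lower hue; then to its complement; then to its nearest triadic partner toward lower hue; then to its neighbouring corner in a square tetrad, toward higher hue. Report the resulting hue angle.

167°

triadic ↓ −120°: 137 − 120 = 17°
complement +180°: 17 + 180 = 197°
triadic ↓ −120°: 197 − 120 = 77°
square ↑ +90°: 77 + 90 = 167°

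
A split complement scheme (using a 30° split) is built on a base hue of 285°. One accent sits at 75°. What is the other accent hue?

Split-complementary hues sit 30° either side of the complement.
Complement of the base 285°: 285 + 180 = 465 → 465 − 360 = 105°
The given accent 75° is 30° one side of 105°; the other accent sits 30° the other side: 105 + 30 = 135°

135°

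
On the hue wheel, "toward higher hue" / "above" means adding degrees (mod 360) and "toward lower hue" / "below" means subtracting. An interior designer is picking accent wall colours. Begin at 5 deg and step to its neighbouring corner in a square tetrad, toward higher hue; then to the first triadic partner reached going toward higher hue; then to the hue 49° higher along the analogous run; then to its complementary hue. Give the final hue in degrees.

84°

5 + 90 = 95°   (square ↑)
95 + 120 = 215°   (triadic ↑)
215 + 49 = 264°   (analog 49° ↑)
264 + 180 = 444 → 444 − 360 = 84°   (complement)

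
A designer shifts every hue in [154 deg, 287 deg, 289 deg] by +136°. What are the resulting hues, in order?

154 + 136 = 290°
287 + 136 = 423 → 423 − 360 = 63°
289 + 136 = 425 → 425 − 360 = 65°

290°, 63°, 65°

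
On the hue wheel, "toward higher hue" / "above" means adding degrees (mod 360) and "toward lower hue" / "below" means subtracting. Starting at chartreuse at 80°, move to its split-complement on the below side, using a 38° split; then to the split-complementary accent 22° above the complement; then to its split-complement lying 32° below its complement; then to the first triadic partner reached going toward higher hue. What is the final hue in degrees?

332°

+142° (split-comp 38° ↓): 80 + 142 = 222°
+202° (split-comp 22° ↑): 222 + 202 = 424 → 424 − 360 = 64°
+148° (split-comp 32° ↓): 64 + 148 = 212°
+120° (triadic ↑): 212 + 120 = 332°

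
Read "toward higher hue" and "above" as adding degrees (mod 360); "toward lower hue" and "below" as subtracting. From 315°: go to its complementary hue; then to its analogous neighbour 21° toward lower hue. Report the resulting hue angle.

complement +180°: 315 + 180 = 495 → 495 − 360 = 135°
analog 21° ↓ −21°: 135 − 21 = 114°

114°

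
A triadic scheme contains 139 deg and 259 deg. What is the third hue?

A triad spaces three hues 120° apart.
The full set is {19°, 139°, 259°}.

19°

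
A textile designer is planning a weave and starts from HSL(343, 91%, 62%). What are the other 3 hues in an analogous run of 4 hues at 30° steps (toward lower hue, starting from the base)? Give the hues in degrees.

313°, 283°, 253°

343 − 30 = 313°
343 − 60 = 283°
343 − 90 = 253°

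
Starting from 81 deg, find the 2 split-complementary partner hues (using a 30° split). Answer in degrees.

231° and 291°

Split-complementary hues sit 30° either side of the complement.
Complement of 81 deg: 81 + 180 = 261°
261 − 30 = 231°
261 + 30 = 291°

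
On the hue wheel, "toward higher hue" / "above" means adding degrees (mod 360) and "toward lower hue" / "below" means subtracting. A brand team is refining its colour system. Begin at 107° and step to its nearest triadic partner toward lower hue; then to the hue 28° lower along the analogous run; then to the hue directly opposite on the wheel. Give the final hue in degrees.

139°

−120° (triadic ↓): 107 − 120 = -13 → -13 + 360 = 347°
−28° (analog 28° ↓): 347 − 28 = 319°
+180° (complement): 319 + 180 = 499 → 499 − 360 = 139°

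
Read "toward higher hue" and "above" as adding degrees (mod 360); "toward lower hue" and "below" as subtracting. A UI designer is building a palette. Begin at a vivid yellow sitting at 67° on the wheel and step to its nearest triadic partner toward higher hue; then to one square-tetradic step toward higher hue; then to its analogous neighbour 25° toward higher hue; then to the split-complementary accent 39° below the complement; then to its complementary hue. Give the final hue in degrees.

263°

+120° (triadic ↑): 67 + 120 = 187°
+90° (square ↑): 187 + 90 = 277°
+25° (analog 25° ↑): 277 + 25 = 302°
+141° (split-comp 39° ↓): 302 + 141 = 443 → 443 − 360 = 83°
+180° (complement): 83 + 180 = 263°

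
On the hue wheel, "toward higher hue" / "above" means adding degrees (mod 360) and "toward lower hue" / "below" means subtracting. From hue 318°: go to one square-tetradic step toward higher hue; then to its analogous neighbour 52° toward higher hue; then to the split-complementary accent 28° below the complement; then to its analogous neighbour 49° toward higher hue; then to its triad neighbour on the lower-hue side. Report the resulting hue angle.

181°

318 + 90 = 408 → 408 − 360 = 48°   (square ↑)
48 + 52 = 100°   (analog 52° ↑)
100 + 152 = 252°   (split-comp 28° ↓)
252 + 49 = 301°   (analog 49° ↑)
301 − 120 = 181°   (triadic ↓)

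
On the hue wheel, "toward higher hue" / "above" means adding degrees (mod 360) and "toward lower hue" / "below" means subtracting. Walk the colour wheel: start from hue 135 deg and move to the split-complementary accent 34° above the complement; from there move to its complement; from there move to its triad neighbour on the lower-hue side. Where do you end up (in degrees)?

+214° (split-comp 34° ↑): 135 + 214 = 349°
+180° (complement): 349 + 180 = 529 → 529 − 360 = 169°
−120° (triadic ↓): 169 − 120 = 49°

49°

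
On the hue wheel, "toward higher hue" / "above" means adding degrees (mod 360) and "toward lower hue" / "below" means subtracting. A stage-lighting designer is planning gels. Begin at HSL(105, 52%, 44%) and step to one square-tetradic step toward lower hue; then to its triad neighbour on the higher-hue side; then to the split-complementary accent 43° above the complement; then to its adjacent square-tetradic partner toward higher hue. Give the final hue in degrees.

88°

square ↓ −90°: 105 − 90 = 15°
triadic ↑ +120°: 15 + 120 = 135°
split-comp 43° ↑ +223°: 135 + 223 = 358°
square ↑ +90°: 358 + 90 = 448 → 448 − 360 = 88°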